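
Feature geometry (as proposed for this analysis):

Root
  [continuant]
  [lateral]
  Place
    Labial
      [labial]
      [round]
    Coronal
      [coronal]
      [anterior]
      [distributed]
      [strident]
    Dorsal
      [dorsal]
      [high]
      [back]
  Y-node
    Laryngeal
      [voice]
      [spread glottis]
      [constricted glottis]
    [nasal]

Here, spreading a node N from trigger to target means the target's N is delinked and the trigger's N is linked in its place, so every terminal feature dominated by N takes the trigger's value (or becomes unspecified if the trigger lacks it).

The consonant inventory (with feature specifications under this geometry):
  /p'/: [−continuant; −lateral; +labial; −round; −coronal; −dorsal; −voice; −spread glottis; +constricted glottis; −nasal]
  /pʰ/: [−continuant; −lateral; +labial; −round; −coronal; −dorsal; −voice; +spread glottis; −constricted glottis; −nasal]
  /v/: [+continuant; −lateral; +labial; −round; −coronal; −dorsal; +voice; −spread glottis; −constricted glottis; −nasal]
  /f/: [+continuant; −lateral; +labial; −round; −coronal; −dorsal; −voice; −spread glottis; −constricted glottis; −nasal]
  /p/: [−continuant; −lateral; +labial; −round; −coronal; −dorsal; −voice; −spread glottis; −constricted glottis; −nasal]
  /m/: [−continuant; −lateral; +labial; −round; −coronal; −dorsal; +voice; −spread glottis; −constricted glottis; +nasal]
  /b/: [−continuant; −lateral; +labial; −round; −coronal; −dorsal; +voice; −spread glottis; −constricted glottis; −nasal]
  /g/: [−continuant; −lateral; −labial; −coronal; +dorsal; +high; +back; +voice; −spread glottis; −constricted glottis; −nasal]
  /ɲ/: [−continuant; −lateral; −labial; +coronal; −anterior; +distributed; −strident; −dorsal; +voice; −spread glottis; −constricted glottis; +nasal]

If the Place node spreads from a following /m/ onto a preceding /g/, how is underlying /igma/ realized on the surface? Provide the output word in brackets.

[ibma]

Place immediately or transitively dominates [labial], [round], [coronal], [anterior], [distributed], [strident], [dorsal], [high], [back].
The target acquires /m/'s values for everything under Place — [+labial], [−round], [−coronal], [−dorsal] — while keeping its own [continuant], [lateral], [voice], ….
The resulting bundle matches /b/ in the inventory; substituting it for /g/ gives [ibma].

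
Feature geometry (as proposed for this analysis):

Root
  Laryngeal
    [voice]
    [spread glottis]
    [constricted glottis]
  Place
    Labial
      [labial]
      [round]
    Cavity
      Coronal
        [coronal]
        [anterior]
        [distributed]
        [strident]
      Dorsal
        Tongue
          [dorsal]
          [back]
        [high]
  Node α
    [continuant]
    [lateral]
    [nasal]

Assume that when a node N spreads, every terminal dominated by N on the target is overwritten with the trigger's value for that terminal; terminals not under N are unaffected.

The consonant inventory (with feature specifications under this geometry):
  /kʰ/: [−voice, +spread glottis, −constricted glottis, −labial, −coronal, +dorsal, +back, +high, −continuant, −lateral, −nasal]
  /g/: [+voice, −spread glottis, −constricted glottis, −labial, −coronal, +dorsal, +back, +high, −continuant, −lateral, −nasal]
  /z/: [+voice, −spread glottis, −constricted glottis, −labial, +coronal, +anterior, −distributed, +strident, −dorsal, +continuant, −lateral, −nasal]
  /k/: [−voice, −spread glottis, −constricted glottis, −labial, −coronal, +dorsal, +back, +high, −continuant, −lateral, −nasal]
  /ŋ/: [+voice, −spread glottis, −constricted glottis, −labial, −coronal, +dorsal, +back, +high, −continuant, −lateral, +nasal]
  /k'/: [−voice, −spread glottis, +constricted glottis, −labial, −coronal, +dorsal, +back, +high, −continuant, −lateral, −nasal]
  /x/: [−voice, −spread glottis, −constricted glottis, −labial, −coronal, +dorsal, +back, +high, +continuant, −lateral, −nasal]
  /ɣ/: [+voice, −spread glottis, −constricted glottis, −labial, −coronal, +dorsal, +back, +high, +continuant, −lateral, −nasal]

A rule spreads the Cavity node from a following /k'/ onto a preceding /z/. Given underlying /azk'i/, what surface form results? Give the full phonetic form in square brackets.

The Cavity node dominates the terminals [coronal], [anterior], [distributed], [strident], [dorsal], [back], [high].
Spreading Cavity from /k'/ onto /z/ replaces those values with /k'/'s: [−coronal], [+dorsal], [+back], [+high]. Features outside Cavity ([voice], [spread glottis], [constricted glottis], …) stay as in /z/.
Among the inventory, only /ɣ/ has exactly this specification, giving the surface form [aɣk'i].

[aɣk'i]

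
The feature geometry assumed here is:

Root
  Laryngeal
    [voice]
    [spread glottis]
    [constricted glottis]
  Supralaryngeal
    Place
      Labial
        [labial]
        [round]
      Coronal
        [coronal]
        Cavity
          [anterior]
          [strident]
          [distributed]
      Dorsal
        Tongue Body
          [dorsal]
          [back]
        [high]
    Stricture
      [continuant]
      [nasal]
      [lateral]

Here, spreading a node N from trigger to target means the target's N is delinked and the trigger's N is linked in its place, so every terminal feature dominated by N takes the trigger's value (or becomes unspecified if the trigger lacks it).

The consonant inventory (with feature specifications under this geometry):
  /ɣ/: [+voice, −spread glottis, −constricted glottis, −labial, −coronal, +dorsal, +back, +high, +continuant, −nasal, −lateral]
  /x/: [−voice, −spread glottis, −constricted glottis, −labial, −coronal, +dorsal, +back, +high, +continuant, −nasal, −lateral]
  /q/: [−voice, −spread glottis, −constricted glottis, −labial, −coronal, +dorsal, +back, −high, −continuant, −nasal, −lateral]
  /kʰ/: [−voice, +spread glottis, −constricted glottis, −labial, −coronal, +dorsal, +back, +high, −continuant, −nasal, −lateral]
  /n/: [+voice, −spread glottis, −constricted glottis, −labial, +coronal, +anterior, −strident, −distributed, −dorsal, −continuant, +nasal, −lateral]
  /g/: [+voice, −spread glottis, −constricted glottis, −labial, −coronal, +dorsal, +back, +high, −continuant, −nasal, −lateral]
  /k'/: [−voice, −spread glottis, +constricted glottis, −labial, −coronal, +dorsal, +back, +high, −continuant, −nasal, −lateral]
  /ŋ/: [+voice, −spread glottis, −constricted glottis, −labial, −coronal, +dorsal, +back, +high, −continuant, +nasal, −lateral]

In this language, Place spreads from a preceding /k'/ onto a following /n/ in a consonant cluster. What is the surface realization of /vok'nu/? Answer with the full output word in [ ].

[vok'ŋu]

The Place node dominates the terminals [labial], [round], [coronal], [anterior], [strident], [distributed], [dorsal], [back], [high].
Spreading Place from /k'/ onto /n/ replaces those values with /k'/'s: [−labial], [−coronal], [+dorsal], [+back], [+high]. Features outside Place ([voice], [spread glottis], [constricted glottis], …) stay as in /n/.
The resulting bundle matches /ŋ/ in the inventory; substituting it for /n/ gives [vok'ŋu].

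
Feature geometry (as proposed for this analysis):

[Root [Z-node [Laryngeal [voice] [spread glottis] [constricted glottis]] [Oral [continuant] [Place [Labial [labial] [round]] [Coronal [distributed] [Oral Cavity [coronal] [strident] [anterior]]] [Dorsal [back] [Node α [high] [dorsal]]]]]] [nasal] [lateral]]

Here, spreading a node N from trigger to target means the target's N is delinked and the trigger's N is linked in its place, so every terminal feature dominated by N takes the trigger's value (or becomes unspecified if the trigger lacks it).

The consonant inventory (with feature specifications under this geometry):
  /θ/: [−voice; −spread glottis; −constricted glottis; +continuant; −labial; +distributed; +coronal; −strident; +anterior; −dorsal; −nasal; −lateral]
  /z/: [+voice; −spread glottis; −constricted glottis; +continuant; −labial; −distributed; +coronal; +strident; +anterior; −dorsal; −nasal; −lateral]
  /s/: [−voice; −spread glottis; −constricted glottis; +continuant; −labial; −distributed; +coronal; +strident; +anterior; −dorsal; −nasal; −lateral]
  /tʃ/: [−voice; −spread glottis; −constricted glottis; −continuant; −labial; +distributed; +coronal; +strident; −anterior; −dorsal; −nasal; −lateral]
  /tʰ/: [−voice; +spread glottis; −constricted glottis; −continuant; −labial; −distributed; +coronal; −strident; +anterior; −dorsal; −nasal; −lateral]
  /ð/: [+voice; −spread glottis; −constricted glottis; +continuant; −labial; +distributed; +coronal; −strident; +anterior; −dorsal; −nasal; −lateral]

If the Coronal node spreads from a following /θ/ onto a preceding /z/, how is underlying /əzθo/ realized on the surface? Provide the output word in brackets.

[əðθo]

The Coronal node dominates the terminals [distributed], [coronal], [strident], [anterior].
The target acquires /θ/'s values for everything under Coronal — [+distributed], [+coronal], [−strident], [+anterior] — while keeping its own [voice], [spread glottis], [constricted glottis], ….
Among the inventory, only /ð/ has exactly this specification, giving the surface form [əðθo].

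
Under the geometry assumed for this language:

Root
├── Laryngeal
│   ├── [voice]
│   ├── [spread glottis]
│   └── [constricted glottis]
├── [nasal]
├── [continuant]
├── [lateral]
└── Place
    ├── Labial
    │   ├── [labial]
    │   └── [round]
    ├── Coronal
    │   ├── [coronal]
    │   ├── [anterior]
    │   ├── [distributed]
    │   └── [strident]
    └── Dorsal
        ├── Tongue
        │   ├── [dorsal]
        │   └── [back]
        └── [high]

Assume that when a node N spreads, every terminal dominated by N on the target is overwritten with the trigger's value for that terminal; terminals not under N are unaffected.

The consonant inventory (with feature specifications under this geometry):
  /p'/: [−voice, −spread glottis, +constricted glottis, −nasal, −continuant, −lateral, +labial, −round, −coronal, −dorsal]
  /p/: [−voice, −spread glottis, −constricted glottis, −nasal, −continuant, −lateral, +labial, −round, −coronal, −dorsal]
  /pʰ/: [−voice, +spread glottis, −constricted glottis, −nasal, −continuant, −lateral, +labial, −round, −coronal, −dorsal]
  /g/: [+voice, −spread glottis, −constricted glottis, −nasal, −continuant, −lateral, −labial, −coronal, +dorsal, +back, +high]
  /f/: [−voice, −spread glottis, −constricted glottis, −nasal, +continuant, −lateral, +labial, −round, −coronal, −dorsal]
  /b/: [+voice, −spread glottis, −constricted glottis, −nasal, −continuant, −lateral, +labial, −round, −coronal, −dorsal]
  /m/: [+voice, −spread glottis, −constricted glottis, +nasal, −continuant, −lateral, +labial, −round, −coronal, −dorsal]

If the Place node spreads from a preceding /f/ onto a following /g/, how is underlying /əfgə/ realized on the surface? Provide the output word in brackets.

[əfbə]

The Place node dominates the terminals [labial], [round], [coronal], [anterior], [distributed], [strident], [dorsal], [back], [high].
The target acquires /f/'s values for everything under Place — [+labial], [−round], [−coronal], [−dorsal] — while keeping its own [voice], [spread glottis], [constricted glottis], ….
The resulting bundle matches /b/ in the inventory; substituting it for /g/ gives [əfbə].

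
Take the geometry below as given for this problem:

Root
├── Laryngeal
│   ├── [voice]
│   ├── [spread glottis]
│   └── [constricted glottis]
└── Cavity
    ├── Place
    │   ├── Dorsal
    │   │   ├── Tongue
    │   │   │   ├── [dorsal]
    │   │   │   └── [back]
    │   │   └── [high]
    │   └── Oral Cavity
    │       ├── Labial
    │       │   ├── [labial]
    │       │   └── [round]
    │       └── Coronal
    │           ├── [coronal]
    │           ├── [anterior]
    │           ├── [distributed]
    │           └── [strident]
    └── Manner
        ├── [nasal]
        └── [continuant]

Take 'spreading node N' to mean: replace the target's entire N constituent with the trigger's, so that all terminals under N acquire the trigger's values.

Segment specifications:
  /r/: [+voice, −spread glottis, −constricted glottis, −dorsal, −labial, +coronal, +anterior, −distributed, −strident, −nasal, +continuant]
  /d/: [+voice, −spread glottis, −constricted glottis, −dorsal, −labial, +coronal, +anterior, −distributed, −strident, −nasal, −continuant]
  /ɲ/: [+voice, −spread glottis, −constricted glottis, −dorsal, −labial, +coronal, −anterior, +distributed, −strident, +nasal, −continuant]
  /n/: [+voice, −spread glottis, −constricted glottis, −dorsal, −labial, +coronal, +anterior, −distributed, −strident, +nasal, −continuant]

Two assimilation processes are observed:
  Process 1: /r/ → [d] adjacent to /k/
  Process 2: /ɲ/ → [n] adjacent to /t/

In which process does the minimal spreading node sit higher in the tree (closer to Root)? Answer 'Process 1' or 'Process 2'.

Process 1

In Process 1, [continuant] changes, so the minimal spreading node is [continuant] at depth 3.
Process 2 alters [anterior], [distributed]; the lowest common ancestor is Coronal (depth 4 from Root).
[continuant] is closer to Root than Coronal, so Process 1 spreads the higher node.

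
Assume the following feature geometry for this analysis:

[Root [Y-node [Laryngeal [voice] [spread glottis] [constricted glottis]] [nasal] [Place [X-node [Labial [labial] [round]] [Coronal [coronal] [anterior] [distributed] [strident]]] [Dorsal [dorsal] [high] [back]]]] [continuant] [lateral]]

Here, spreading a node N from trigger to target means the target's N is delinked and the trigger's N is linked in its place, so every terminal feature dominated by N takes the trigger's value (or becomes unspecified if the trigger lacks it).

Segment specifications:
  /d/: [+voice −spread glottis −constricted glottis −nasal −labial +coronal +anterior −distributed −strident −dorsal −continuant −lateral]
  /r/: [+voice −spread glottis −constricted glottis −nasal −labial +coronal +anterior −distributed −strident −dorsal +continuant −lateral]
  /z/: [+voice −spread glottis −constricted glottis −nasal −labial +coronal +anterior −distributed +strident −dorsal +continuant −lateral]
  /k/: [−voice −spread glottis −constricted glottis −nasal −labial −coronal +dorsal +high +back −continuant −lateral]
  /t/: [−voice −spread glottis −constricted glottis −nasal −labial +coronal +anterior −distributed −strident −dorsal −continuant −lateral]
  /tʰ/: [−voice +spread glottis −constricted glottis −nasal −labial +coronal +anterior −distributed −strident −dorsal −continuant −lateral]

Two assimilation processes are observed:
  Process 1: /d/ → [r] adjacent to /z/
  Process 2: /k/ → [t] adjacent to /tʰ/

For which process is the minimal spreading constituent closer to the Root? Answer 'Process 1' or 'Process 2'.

Process 1

Process 1: the feature that changes is [continuant]; the minimal node is [continuant] (depth 1).
Process 2: the features that change are [coronal], [anterior], [distributed], [strident], [dorsal], [high], [back]; the minimal node is Place (depth 2).
[continuant] (depth 1) sits above Place (depth 2), making Process 1 the one with the higher spreading node.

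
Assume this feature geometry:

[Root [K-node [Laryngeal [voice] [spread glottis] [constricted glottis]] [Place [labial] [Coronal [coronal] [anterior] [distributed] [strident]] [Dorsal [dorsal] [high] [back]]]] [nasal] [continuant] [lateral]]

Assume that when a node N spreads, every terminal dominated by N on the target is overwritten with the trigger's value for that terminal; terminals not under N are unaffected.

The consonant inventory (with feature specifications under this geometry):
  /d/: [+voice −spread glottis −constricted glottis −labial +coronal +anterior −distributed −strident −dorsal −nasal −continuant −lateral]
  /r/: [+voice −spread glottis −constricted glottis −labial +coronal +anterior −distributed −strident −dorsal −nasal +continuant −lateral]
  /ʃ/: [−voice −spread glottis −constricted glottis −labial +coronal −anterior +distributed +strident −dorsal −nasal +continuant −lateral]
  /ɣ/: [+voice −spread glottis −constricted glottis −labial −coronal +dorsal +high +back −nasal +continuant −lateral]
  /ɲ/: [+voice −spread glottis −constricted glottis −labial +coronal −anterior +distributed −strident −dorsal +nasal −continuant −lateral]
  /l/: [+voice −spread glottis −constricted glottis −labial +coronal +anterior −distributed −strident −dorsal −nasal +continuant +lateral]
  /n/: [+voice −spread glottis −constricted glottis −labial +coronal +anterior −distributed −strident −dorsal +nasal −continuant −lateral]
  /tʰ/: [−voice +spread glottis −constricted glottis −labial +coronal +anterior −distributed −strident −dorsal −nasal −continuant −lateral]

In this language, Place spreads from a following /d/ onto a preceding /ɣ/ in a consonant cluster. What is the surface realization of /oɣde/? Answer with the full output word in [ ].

The Place node dominates the terminals [labial], [coronal], [anterior], [distributed], [strident], [dorsal], [high], [back].
The target acquires /d/'s values for everything under Place — [−labial], [+coronal], [+anterior], [−distributed], [−strident], [−dorsal] — while keeping its own [voice], [spread glottis], [constricted glottis], ….
Among the inventory, only /r/ has exactly this specification, giving the surface form [orde].

[orde]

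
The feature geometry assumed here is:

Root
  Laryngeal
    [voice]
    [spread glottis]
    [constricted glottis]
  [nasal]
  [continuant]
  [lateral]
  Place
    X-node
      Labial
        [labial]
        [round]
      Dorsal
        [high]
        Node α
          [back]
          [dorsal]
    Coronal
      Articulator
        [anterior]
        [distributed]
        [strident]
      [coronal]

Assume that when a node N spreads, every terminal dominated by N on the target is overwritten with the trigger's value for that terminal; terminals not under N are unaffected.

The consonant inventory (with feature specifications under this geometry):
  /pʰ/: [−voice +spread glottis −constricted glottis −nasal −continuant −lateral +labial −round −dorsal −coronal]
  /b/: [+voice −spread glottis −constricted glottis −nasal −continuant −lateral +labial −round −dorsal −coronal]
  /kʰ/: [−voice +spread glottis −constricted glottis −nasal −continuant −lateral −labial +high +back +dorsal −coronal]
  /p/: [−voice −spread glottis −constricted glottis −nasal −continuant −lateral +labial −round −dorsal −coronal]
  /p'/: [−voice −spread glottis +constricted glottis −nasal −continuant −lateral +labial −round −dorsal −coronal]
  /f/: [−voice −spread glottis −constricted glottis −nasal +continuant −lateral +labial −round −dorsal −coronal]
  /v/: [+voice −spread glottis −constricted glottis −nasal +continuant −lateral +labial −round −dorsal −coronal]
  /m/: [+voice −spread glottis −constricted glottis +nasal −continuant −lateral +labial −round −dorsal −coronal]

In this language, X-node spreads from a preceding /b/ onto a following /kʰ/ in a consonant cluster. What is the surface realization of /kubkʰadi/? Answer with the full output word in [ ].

[kubpʰadi]

The X-node node dominates the terminals [labial], [round], [high], [back], [dorsal].
The target acquires /b/'s values for everything under X-node — [+labial], [−round], [−dorsal] — while keeping its own [voice], [spread glottis], [constricted glottis], ….
Among the inventory, only /pʰ/ has exactly this specification, giving the surface form [kubpʰadi].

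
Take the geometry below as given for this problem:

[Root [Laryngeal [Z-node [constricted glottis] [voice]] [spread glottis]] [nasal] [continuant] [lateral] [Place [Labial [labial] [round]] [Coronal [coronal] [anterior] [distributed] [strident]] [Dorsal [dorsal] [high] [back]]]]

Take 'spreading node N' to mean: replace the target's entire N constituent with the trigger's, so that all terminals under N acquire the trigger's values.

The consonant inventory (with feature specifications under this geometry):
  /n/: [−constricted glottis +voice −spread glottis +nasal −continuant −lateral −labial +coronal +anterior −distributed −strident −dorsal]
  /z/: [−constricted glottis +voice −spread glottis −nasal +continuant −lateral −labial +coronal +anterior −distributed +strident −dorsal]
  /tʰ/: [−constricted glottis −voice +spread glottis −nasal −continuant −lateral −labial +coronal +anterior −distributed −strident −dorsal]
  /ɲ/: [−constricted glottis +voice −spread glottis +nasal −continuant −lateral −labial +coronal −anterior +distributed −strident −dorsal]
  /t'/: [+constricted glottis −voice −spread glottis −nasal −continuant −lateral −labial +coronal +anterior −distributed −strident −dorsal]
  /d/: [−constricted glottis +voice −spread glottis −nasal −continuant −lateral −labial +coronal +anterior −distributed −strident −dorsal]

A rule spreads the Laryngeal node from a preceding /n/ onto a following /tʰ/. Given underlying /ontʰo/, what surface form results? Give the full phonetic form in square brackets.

Terminals under Laryngeal in this geometry: [constricted glottis], [voice], [spread glottis].
Spreading Laryngeal from /n/ onto /tʰ/ replaces those values with /n/'s: [−constricted glottis], [+voice], [−spread glottis]. Features outside Laryngeal ([nasal], [continuant], [lateral], …) stay as in /tʰ/.
The resulting bundle matches /d/ in the inventory; substituting it for /tʰ/ gives [ondo].

[ondo]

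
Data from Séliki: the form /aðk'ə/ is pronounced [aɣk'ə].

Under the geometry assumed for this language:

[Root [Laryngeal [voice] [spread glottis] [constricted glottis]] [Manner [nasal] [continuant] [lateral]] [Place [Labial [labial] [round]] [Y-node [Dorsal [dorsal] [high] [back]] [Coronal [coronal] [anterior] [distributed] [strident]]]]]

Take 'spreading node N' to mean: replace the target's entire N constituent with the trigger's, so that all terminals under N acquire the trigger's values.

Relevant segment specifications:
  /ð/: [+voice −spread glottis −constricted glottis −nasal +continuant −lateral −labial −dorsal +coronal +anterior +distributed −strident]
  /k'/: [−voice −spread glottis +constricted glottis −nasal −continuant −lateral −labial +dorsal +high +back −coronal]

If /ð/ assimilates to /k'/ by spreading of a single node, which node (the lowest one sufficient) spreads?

The alternation /ð/ → [ɣ] changes [coronal], [anterior], [distributed], [strident], [dorsal], [high], [back] and nothing else.
These terminals are all dominated by Y-node, and no proper subconstituent of Y-node covers them all; Y-node is their lowest common ancestor.
Delinking /ð/'s Y-node and associating /k'/'s Y-node gives precisely the feature bundle of [ɣ].
[voice], [constricted glottis] stay as in /ð/ although /k'/ differs there, so no node dominating them spread; among the remaining candidates Y-node is the lowest that derives the output.

Y-node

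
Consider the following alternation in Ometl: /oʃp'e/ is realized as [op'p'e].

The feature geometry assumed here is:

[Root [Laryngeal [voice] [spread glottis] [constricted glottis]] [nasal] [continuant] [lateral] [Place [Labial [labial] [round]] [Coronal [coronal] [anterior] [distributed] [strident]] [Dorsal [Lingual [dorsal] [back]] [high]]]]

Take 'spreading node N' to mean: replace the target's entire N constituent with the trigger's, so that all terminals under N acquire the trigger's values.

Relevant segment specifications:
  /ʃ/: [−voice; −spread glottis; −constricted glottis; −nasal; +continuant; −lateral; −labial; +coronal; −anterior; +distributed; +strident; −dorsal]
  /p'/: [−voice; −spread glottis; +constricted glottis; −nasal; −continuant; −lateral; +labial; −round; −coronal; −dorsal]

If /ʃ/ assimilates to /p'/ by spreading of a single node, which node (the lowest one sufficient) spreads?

Root

The alternation /ʃ/ → [p'] changes [constricted glottis], [continuant], [labial], [round], [coronal], [anterior], [distributed], [strident] and nothing else.
In this geometry the lowest node dominating all of them is Root: every daughter of Root dominates only a proper subset, so no lower node suffices.
If Root spreads, every terminal under it takes /p'/'s value, producing [p'] as observed.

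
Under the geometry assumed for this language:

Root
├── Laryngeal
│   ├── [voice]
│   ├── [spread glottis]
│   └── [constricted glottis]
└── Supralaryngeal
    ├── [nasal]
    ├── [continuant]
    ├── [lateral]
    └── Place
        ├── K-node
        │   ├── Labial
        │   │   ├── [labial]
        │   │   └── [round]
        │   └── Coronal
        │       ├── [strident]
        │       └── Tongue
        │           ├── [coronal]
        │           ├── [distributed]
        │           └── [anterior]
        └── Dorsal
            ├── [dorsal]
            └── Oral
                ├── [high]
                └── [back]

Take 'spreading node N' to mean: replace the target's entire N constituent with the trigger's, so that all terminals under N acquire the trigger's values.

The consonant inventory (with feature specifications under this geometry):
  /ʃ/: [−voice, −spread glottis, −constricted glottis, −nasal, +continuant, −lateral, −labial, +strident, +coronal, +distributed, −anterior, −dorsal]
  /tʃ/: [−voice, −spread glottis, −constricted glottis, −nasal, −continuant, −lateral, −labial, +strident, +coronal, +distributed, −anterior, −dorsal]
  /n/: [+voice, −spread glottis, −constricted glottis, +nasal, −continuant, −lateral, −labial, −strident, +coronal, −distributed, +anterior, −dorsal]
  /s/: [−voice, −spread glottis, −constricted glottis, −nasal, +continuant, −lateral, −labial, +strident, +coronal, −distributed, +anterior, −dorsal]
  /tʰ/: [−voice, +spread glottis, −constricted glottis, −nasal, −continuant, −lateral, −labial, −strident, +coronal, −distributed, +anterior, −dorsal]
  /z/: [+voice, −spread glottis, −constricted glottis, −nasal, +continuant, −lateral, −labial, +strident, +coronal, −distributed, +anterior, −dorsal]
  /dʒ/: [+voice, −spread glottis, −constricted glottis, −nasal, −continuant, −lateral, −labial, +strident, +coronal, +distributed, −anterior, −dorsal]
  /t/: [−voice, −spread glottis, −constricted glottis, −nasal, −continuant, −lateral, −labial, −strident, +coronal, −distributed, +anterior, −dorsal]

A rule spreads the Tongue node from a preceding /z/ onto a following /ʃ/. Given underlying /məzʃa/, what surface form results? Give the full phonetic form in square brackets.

[məzsa]

Terminals under Tongue in this geometry: [coronal], [distributed], [anterior].
Spreading Tongue from /z/ onto /ʃ/ replaces those values with /z/'s: [+coronal], [−distributed], [+anterior]. Features outside Tongue ([voice], [spread glottis], [constricted glottis], …) stay as in /ʃ/.
This feature bundle is that of [s], so /məzʃa/ surfaces as [məzsa].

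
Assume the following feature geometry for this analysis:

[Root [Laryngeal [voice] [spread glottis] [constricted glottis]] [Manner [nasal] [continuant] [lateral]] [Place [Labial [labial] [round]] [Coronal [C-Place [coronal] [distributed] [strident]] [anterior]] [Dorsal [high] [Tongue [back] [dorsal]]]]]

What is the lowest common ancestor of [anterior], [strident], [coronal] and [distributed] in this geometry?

[anterior]: Root ▹ Place ▹ Coronal ▹ [anterior].
[strident]: Root ▹ Place ▹ Coronal ▹ C-Place ▹ [strident].
[coronal]: Root ▹ Place ▹ Coronal ▹ C-Place ▹ [coronal].
[distributed]: Root ▹ Place ▹ Coronal ▹ C-Place ▹ [distributed].
Coronal is the lowest common ancestor — every listed feature sits under it, and no single subconstituent of Coronal covers them all.

Coronal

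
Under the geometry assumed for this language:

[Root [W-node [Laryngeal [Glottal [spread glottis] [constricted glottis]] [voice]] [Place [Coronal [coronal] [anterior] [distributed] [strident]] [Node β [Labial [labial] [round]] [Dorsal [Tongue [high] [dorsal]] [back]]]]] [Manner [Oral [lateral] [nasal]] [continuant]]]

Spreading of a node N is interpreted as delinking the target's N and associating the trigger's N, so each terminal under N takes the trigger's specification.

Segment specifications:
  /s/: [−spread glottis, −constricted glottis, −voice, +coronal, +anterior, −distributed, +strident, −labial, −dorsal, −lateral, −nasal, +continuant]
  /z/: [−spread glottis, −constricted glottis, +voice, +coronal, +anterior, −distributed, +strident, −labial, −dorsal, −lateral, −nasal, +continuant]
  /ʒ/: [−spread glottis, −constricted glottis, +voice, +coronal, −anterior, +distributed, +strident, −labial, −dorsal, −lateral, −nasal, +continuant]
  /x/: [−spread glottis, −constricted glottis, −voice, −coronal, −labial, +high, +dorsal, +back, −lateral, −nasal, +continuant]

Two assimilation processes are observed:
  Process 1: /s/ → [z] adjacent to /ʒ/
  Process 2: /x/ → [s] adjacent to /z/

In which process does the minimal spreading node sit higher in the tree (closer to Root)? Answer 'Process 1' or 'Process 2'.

Process 2

In Process 1, [voice] changes, so the minimal spreading node is [voice] at depth 3.
Process 2: the features that change are [coronal], [anterior], [distributed], [strident], [dorsal], [high], [back]; the minimal node is Place (depth 2).
Place is closer to Root than [voice], so Process 2 spreads the higher node.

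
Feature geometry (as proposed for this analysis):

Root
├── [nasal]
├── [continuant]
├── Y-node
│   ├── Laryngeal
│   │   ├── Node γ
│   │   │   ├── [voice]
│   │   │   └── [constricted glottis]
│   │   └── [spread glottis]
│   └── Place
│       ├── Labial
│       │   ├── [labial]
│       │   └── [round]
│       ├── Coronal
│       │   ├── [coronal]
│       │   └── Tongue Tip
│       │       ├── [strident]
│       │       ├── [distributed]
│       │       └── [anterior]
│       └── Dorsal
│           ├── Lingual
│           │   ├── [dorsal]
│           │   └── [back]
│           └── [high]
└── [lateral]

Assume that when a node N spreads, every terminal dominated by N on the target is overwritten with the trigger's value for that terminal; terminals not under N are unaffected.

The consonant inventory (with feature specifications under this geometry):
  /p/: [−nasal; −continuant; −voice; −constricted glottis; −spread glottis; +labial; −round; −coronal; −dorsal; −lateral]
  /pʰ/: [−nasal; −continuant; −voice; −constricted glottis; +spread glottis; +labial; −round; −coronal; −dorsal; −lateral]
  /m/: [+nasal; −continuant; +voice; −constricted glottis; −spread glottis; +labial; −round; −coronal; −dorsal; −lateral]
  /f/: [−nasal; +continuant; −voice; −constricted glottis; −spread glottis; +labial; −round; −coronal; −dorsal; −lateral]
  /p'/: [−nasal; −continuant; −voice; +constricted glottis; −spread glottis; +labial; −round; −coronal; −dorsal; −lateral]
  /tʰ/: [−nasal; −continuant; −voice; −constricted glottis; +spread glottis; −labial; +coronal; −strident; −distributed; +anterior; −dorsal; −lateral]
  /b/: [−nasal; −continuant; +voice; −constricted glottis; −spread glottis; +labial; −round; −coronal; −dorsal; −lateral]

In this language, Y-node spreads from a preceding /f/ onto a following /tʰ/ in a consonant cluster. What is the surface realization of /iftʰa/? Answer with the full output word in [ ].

Y-node immediately or transitively dominates [voice], [constricted glottis], [spread glottis], [labial], [round], [coronal], [strident], [distributed], [anterior], [dorsal], [back], [high].
After delinking /tʰ/'s Y-node and linking /f/'s, the affected terminals become [−voice], [−constricted glottis], [−spread glottis], [+labial], [−round], [−coronal], [−dorsal]; [nasal], [continuant], [lateral] (outside Y-node) are retained from /tʰ/.
This feature bundle is that of [p], so /iftʰa/ surfaces as [ifpa].

[ifpa]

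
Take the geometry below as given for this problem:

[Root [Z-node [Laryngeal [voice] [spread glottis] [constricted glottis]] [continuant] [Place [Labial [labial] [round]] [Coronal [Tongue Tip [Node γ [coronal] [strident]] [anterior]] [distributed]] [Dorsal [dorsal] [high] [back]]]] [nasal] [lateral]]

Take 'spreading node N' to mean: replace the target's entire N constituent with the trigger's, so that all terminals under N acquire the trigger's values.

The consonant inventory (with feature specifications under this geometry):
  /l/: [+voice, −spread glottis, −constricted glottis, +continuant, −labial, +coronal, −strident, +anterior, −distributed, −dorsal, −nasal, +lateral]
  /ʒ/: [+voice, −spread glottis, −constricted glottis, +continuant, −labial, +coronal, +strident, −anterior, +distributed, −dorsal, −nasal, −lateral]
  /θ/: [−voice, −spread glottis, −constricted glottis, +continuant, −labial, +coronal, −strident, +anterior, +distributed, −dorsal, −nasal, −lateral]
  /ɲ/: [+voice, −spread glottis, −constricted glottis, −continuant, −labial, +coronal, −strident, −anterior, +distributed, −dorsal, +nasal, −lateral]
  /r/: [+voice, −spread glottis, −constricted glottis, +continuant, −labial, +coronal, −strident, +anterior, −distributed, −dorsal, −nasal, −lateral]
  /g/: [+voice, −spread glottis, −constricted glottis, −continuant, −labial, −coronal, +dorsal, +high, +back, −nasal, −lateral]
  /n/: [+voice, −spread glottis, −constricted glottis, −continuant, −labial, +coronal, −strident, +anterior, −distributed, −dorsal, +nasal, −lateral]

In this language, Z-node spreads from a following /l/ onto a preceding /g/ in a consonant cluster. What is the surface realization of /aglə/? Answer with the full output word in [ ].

Terminals under Z-node in this geometry: [voice], [spread glottis], [constricted glottis], [continuant], [labial], [round], [coronal], [strident], [anterior], [distributed], [dorsal], [high], [back].
Spreading Z-node from /l/ onto /g/ replaces those values with /l/'s: [+voice], [−spread glottis], [−constricted glottis], [+continuant], [−labial], [+coronal], [−strident], [+anterior], [−distributed], [−dorsal]. Features outside Z-node ([nasal], [lateral]) stay as in /g/.
The resulting bundle matches /r/ in the inventory; substituting it for /g/ gives [arlə].

[arlə]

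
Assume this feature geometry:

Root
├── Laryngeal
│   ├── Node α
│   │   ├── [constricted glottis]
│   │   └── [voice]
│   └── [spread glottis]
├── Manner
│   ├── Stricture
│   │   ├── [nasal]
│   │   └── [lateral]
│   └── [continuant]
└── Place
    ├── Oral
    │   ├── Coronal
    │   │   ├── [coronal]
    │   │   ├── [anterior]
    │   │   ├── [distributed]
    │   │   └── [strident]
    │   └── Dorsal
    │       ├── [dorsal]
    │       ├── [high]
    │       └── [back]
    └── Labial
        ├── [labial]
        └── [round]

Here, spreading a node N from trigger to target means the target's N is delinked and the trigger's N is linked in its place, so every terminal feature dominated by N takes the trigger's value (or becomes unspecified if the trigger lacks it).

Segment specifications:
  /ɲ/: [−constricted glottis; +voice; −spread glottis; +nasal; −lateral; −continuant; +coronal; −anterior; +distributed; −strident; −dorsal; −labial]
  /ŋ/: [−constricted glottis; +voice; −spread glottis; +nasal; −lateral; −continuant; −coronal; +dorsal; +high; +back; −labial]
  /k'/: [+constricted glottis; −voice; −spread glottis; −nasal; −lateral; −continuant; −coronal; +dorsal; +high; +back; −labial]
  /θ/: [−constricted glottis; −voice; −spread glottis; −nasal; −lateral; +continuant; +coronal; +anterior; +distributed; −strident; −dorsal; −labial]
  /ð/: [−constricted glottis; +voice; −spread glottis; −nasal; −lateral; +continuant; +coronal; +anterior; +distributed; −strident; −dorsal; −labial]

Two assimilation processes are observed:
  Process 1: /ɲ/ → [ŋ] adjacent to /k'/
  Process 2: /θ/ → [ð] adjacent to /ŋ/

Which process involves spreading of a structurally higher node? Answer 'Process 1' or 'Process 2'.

Process 1

Process 1 alters [coronal], [anterior], [distributed], [strident], [dorsal], [high], [back]; the lowest common ancestor is Oral (depth 2 from Root).
In Process 2, [voice] changes, so the minimal spreading node is [voice] at depth 3.
Oral (depth 2) sits above [voice] (depth 3), making Process 1 the one with the higher spreading node.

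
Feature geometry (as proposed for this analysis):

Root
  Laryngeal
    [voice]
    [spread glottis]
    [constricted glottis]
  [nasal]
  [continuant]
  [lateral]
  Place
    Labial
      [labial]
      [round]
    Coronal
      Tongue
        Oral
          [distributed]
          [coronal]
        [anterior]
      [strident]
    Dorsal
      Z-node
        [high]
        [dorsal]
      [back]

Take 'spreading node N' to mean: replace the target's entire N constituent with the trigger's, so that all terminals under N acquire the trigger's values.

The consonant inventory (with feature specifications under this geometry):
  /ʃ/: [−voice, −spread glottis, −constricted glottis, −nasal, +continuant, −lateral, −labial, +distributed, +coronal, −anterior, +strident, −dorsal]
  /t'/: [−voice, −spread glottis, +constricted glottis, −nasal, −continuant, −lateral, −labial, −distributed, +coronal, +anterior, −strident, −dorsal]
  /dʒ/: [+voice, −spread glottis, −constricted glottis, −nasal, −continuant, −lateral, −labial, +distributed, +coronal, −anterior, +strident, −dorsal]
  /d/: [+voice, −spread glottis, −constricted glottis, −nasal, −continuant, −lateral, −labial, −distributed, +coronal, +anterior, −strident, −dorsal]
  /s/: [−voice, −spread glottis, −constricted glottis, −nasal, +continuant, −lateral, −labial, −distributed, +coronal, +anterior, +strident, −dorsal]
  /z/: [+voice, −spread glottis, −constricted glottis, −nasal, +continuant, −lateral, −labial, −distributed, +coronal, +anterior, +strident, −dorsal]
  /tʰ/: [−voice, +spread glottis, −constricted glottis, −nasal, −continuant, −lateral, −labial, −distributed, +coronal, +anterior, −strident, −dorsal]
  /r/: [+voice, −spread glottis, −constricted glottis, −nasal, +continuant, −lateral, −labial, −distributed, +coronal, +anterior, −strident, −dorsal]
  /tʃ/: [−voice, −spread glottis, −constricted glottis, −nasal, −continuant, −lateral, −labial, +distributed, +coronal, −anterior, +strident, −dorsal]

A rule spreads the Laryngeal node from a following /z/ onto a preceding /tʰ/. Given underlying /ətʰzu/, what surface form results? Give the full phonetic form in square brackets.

Terminals under Laryngeal in this geometry: [voice], [spread glottis], [constricted glottis].
The target acquires /z/'s values for everything under Laryngeal — [+voice], [−spread glottis], [−constricted glottis] — while keeping its own [nasal], [continuant], [lateral], ….
The resulting bundle matches /d/ in the inventory; substituting it for /tʰ/ gives [ədzu].

[ədzu]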